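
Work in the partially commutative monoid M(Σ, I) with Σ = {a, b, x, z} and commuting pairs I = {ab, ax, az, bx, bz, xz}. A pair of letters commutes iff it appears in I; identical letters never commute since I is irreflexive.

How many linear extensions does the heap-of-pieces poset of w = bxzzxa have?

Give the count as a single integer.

#0=b has no predecessor
#1=x has no predecessor
#2=z has no predecessor
#3=z depends on [2:z]
#4=x depends on [1:x]
#5=a has no predecessor
sources: [0:b, 1:x, 2:z, 5:a]
N(rest) = Σ N(rest − s) over sources s of rest; N(one piece) = 1:
  size 1 → [0]=1  [3]=1  [4]=1  [5]=1
  size 2 → [0,3]=2  [0,4]=2  [0,5]=2  [1,4]=1  [2,3]=1  [3,4]=2  [3,5]=2  [4,5]=2
  size 3 → [0,1,4]=3  [0,2,3]=3  [0,3,4]=6  [0,3,5]=6  [0,4,5]=6  [1,3,4]=3  [1,4,5]=3  [2,3,4]=3  [2,3,5]=3  [3,4,5]=6
  size 4 → [0,1,3,4]=12  [0,1,4,5]=12  [0,2,3,4]=12  [0,2,3,5]=12  [0,3,4,5]=24  [1,2,3,4]=6  [1,3,4,5]=12  [2,3,4,5]=12
  first=0(b) contributes 30
  first=1(x) contributes 60
  first=2(z) contributes 60
  first=5(a) contributes 30
|[w]| = 180

180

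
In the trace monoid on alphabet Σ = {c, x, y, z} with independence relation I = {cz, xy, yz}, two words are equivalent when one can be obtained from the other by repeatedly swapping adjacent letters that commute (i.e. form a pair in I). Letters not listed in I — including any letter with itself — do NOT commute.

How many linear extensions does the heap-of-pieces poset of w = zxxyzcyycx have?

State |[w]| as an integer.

piece 0:z — minimal
piece 1:x rests on {0:z}
piece 2:x rests on {1:x}
piece 3:y — minimal
piece 4:z rests on {2:x}
piece 5:c rests on {2:x, 3:y}
piece 6:y rests on {5:c}
piece 7:y rests on {6:y}
piece 8:c rests on {7:y}
piece 9:x rests on {4:z, 8:c}
minimal pieces: {0:z, 3:y}
ways to finish when only these pieces remain (= sum over removing one remaining piece with nothing left below it):
  1 left: {9}→1
  2 left: {4,9}→1  {8,9}→1
  3 left: {4,8,9}→2  {7,8,9}→1
  4 left: {4,7,8,9}→3  {6,7,8,9}→1
  5 left: {4,6,7,8,9}→4  {5,6,7,8,9}→1
  6 left: {3,5,6,7,8,9}→1  {4,5,6,7,8,9}→5
  7 left: {2,4,5,6,7,8,9}→5  {3,4,5,6,7,8,9}→6
  8 left: {1,2,4,5,6,7,8,9}→5  {2,3,4,5,6,7,8,9}→11
  placing 0:z first → 16 extensions
  placing 3:y first → 5 extensions
total linear extensions = 21

21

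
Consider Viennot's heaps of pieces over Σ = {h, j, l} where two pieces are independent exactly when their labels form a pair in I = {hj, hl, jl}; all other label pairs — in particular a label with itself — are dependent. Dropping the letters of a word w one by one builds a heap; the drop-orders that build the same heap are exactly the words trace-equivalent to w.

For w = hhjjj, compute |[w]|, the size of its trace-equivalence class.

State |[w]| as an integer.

0(h) covers ∅
1(h) covers 0:h
2(j) covers ∅
3(j) covers 2:j
4(j) covers 3:j
floor of heap: 0:h, 2:j
completions by unplaced set U, small U first (add the entries for U minus each lowest piece of U):
  |U|=1: {1}:1  {4}:1
  |U|=2: {0,1}:1  {1,4}:2  {3,4}:1
  |U|=3: {0,1,4}:3  {1,3,4}:3  {2,3,4}:1
  start at 0(h): 4
  start at 2(j): 6
sum over floor = 10

10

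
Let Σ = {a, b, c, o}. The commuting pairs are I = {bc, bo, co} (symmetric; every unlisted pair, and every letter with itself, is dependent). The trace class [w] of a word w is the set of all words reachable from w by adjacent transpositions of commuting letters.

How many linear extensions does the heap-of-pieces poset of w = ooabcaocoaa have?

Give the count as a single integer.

#0=o has no predecessor
#1=o depends on [0:o]
#2=a depends on [1:o]
#3=b depends on [2:a]
#4=c depends on [2:a]
#5=a depends on [3:b, 4:c]
#6=o depends on [5:a]
#7=c depends on [5:a]
#8=o depends on [6:o]
#9=a depends on [7:c, 8:o]
#10=a depends on [9:a]
sources: [0:o]
N(rest) = Σ N(rest − s) over sources s of rest; N(one piece) = 1:
  size 1 → [10]=1
  size 2 → [9,10]=1
  size 3 → [7,9,10]=1  [8,9,10]=1
  size 4 → [6,8,9,10]=1  [7,8,9,10]=2
  size 5 → [6,7,8,9,10]=3
  size 6 → [5,6,7,8,9,10]=3
  size 7 → [3,5,6,7,8,9,10]=3  [4,5,6,7,8,9,10]=3
  size 8 → [3,4,5,6,7,8,9,10]=6
  size 9 → [2,3,4,5,6,7,8,9,10]=6
  first=0(o) contributes 6

6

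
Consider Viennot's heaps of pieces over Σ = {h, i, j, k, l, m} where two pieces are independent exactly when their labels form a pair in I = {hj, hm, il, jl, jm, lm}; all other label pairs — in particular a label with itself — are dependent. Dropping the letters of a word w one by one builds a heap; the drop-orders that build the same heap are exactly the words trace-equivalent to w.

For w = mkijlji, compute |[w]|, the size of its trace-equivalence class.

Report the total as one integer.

drop 0:m onto floor
drop 1:k onto {0:m}
drop 2:i onto {1:k}
drop 3:j onto {2:i}
drop 4:l onto {1:k}
drop 5:j onto {3:j}
drop 6:i onto {5:j}
ground layer = {0:m}
drop-orders for the pieces not yet dropped (sum over which currently-grounded one goes next):
  1 to go: {4} 1  {6} 1
  2 to go: {4,6} 2  {5,6} 1
  3 to go: {3,5,6} 1  {4,5,6} 3
  4 to go: {2,3,5,6} 1  {3,4,5,6} 4
  5 to go: {2,3,4,5,6} 5
  if 0:m drops first: 5 orders

5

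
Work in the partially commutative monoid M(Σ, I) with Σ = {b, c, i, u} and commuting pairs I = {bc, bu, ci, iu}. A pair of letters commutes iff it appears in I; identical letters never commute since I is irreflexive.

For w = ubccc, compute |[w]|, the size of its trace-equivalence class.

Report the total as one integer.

#0=u has no predecessor
#1=b has no predecessor
#2=c depends on [0:u]
#3=c depends on [2:c]
#4=c depends on [3:c]
sources: [0:u, 1:b]
N(rest) = Σ N(rest − s) over sources s of rest; N(one piece) = 1:
  size 1 → [1]=1  [4]=1
  size 2 → [1,4]=2  [3,4]=1
  size 3 → [1,3,4]=3  [2,3,4]=1
  first=0(u) contributes 4
  first=1(b) contributes 1
|[w]| = 5

5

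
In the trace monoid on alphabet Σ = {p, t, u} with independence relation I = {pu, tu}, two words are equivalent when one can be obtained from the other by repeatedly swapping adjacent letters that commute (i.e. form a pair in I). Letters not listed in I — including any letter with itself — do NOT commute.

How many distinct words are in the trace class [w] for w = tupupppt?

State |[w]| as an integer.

28

piece 0:t — minimal
piece 1:u — minimal
piece 2:p rests on {0:t}
piece 3:u rests on {1:u}
piece 4:p rests on {2:p}
piece 5:p rests on {4:p}
piece 6:p rests on {5:p}
piece 7:t rests on {6:p}
minimal pieces: {0:t, 1:u}
ways to finish when only these pieces remain (= sum over removing one remaining piece with nothing left below it):
  1 left: {3}→1  {7}→1
  2 left: {1,3}→1  {3,7}→2  {6,7}→1
  3 left: {1,3,7}→3  {3,6,7}→3  {5,6,7}→1
  4 left: {1,3,6,7}→6  {3,5,6,7}→4  {4,5,6,7}→1
  5 left: {1,3,5,6,7}→10  {2,4,5,6,7}→1  {3,4,5,6,7}→5
  6 left: {0,2,4,5,6,7}→1  {1,3,4,5,6,7}→15  {2,3,4,5,6,7}→6
  placing 0:t first → 21 extensions
  placing 1:u first → 7 extensions
total linear extensions = 28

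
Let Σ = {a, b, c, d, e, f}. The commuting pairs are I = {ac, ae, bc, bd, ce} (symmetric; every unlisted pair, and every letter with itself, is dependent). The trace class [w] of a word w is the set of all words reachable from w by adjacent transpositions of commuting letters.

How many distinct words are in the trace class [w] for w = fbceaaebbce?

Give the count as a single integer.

#0=f has no predecessor
#1=b depends on [0:f]
#2=c depends on [0:f]
#3=e depends on [1:b]
#4=a depends on [1:b]
#5=a depends on [4:a]
#6=e depends on [3:e]
#7=b depends on [5:a, 6:e]
#8=b depends on [7:b]
#9=c depends on [2:c]
#10=e depends on [8:b]
sources: [0:f]
N(rest) = Σ N(rest − s) over sources s of rest; N(one piece) = 1:
  size 1 → [9]=1  [10]=1
  size 2 → [2,9]=1  [8,10]=1  [9,10]=2
  size 3 → [2,9,10]=3  [7,8,10]=1  [8,9,10]=3
  size 4 → [2,8,9,10]=6  [5,7,8,10]=1  [6,7,8,10]=1  [7,8,9,10]=4
  size 5 → [2,7,8,9,10]=10  [3,6,7,8,10]=1  [4,5,7,8,10]=1  [5,6,7,8,10]=2  [5,7,8,9,10]=5  [6,7,8,9,10]=5
  size 6 → [2,5,7,8,9,10]=15  [2,6,7,8,9,10]=15  [3,5,6,7,8,10]=3  [3,6,7,8,9,10]=6  [4,5,6,7,8,10]=3  [4,5,7,8,9,10]=6  [5,6,7,8,9,10]=12
  size 7 → [2,3,6,7,8,9,10]=21  [2,4,5,7,8,9,10]=21  [2,5,6,7,8,9,10]=42  [3,4,5,6,7,8,10]=6  [3,5,6,7,8,9,10]=21  [4,5,6,7,8,9,10]=21
  size 8 → [1,3,4,5,6,7,8,10]=6  [2,3,5,6,7,8,9,10]=84  [2,4,5,6,7,8,9,10]=84  [3,4,5,6,7,8,9,10]=48
  size 9 → [1,3,4,5,6,7,8,9,10]=54  [2,3,4,5,6,7,8,9,10]=216
  first=0(f) contributes 270

270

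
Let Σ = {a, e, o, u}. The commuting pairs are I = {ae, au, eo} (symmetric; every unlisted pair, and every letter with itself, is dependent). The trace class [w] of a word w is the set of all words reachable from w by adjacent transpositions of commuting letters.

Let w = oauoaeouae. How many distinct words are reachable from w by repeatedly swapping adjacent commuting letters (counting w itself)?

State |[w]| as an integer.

#0=o has no predecessor
#1=a depends on [0:o]
#2=u depends on [0:o]
#3=o depends on [1:a, 2:u]
#4=a depends on [3:o]
#5=e depends on [2:u]
#6=o depends on [4:a]
#7=u depends on [5:e, 6:o]
#8=a depends on [6:o]
#9=e depends on [7:u]
sources: [0:o]
N(rest) = Σ N(rest − s) over sources s of rest; N(one piece) = 1:
  size 1 → [8]=1  [9]=1
  size 2 → [7,9]=1  [8,9]=2
  size 3 → [5,7,9]=1  [7,8,9]=3
  size 4 → [5,7,8,9]=4  [6,7,8,9]=3
  size 5 → [4,6,7,8,9]=3  [5,6,7,8,9]=7
  size 6 → [3,4,6,7,8,9]=3  [4,5,6,7,8,9]=10
  size 7 → [1,3,4,6,7,8,9]=3  [3,4,5,6,7,8,9]=13
  size 8 → [1,3,4,5,6,7,8,9]=16  [2,3,4,5,6,7,8,9]=13
  first=0(o) contributes 29

29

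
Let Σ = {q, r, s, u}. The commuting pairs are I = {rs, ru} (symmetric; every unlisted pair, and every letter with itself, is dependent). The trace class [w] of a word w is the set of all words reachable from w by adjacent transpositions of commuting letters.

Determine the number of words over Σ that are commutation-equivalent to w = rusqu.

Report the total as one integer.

3

0(r) covers ∅
1(u) covers ∅
2(s) covers 1:u
3(q) covers 0:r, 2:s
4(u) covers 3:q
floor of heap: 0:r, 1:u
completions by unplaced set U, small U first (add the entries for U minus each lowest piece of U):
  |U|=1: {4}:1
  |U|=2: {3,4}:1
  |U|=3: {0,3,4}:1  {2,3,4}:1
  start at 0(r): 1
  start at 1(u): 2
sum over floor = 3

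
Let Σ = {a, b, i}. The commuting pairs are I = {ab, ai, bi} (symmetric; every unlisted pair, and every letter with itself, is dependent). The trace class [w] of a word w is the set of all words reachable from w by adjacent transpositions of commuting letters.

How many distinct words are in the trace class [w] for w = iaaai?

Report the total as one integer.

drop 0:i onto floor
drop 1:a onto floor
drop 2:a onto {1:a}
drop 3:a onto {2:a}
drop 4:i onto {0:i}
ground layer = {0:i, 1:a}
drop-orders for the pieces not yet dropped (sum over which currently-grounded one goes next):
  1 to go: {3} 1  {4} 1
  2 to go: {0,4} 1  {2,3} 1  {3,4} 2
  3 to go: {0,3,4} 3  {1,2,3} 1  {2,3,4} 3
  if 0:i drops first: 4 orders
  if 1:a drops first: 6 orders
heap linearizations: 10

10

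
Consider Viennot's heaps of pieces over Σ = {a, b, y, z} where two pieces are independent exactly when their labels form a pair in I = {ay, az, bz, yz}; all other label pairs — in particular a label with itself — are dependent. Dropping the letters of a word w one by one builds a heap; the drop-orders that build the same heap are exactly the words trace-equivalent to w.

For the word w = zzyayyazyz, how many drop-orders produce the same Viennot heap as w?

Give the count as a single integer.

0(z) covers ∅
1(z) covers 0:z
2(y) covers ∅
3(a) covers ∅
4(y) covers 2:y
5(y) covers 4:y
6(a) covers 3:a
7(z) covers 1:z
8(y) covers 5:y
9(z) covers 7:z
floor of heap: 0:z, 2:y, 3:a
completions by unplaced set U, small U first (add the entries for U minus each lowest piece of U):
  |U|=1: {6}:1  {8}:1  {9}:1
  |U|=2: {3,6}:1  {5,8}:1  {6,8}:2  {6,9}:2  {7,9}:1  {8,9}:2
  |U|=3: {1,7,9}:1  {3,6,8}:3  {3,6,9}:3  {4,5,8}:1  {5,6,8}:3  {5,8,9}:3  {6,7,9}:3  {6,8,9}:6  {7,8,9}:3
  |U|=4: {0,1,7,9}:1  {1,6,7,9}:4  {1,7,8,9}:4  {2,4,5,8}:1  {3,5,6,8}:6  {3,6,7,9}:6  {3,6,8,9}:12  {4,5,6,8}:4  {4,5,8,9}:4  {5,6,8,9}:12  {5,7,8,9}:6  {6,7,8,9}:12
  |U|=5: {0,1,6,7,9}:5  {0,1,7,8,9}:5  {1,3,6,7,9}:10  {1,5,7,8,9}:10  {1,6,7,8,9}:20  {2,4,5,6,8}:5  {2,4,5,8,9}:5  {3,4,5,6,8}:10  {3,5,6,8,9}:30  {3,6,7,8,9}:30  {4,5,6,8,9}:20  {4,5,7,8,9}:10  {5,6,7,8,9}:30
  |U|=6: {0,1,3,6,7,9}:15  {0,1,5,7,8,9}:15  {0,1,6,7,8,9}:30  {1,3,6,7,8,9}:60  {1,4,5,7,8,9}:20  {1,5,6,7,8,9}:60  {2,3,4,5,6,8}:15  {2,4,5,6,8,9}:30  {2,4,5,7,8,9}:15  {3,4,5,6,8,9}:60  {3,5,6,7,8,9}:90  {4,5,6,7,8,9}:60
  |U|=7: {0,1,3,6,7,8,9}:105  {0,1,4,5,7,8,9}:35  {0,1,5,6,7,8,9}:105  {1,2,4,5,7,8,9}:35  {1,3,5,6,7,8,9}:210  {1,4,5,6,7,8,9}:140  {2,3,4,5,6,8,9}:105  {2,4,5,6,7,8,9}:105  {3,4,5,6,7,8,9}:210
  |U|=8: {0,1,2,4,5,7,8,9}:70  {0,1,3,5,6,7,8,9}:420  {0,1,4,5,6,7,8,9}:280  {1,2,4,5,6,7,8,9}:280  {1,3,4,5,6,7,8,9}:560  {2,3,4,5,6,7,8,9}:420
  start at 0(z): 1260
  start at 2(y): 1260
  start at 3(a): 630
sum over floor = 3150

3150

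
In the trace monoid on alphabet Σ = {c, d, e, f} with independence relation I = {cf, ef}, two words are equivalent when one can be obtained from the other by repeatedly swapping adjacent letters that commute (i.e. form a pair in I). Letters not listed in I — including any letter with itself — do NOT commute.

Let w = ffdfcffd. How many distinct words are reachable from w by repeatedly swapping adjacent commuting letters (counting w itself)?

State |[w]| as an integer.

#0=f has no predecessor
#1=f depends on [0:f]
#2=d depends on [1:f]
#3=f depends on [2:d]
#4=c depends on [2:d]
#5=f depends on [3:f]
#6=f depends on [5:f]
#7=d depends on [4:c, 6:f]
sources: [0:f]
N(rest) = Σ N(rest − s) over sources s of rest; N(one piece) = 1:
  size 1 → [7]=1
  size 2 → [4,7]=1  [6,7]=1
  size 3 → [4,6,7]=2  [5,6,7]=1
  size 4 → [3,5,6,7]=1  [4,5,6,7]=3
  size 5 → [3,4,5,6,7]=4
  size 6 → [2,3,4,5,6,7]=4
  first=0(f) contributes 4

4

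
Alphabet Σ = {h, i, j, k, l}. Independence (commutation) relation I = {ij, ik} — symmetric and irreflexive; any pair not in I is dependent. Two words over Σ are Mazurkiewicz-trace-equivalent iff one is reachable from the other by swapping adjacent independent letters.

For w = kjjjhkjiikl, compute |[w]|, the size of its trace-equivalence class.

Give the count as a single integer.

10

0(k) covers ∅
1(j) covers 0:k
2(j) covers 1:j
3(j) covers 2:j
4(h) covers 3:j
5(k) covers 4:h
6(j) covers 5:k
7(i) covers 4:h
8(i) covers 7:i
9(k) covers 6:j
10(l) covers 8:i, 9:k
floor of heap: 0:k
completions by unplaced set U, small U first (add the entries for U minus each lowest piece of U):
  |U|=1: {10}:1
  |U|=2: {8,10}:1  {9,10}:1
  |U|=3: {6,9,10}:1  {7,8,10}:1  {8,9,10}:2
  |U|=4: {5,6,9,10}:1  {6,8,9,10}:3  {7,8,9,10}:3
  |U|=5: {5,6,8,9,10}:4  {6,7,8,9,10}:6
  |U|=6: {5,6,7,8,9,10}:10
  |U|=7: {4,5,6,7,8,9,10}:10
  |U|=8: {3,4,5,6,7,8,9,10}:10
  |U|=9: {2,3,4,5,6,7,8,9,10}:10
  start at 0(k): 10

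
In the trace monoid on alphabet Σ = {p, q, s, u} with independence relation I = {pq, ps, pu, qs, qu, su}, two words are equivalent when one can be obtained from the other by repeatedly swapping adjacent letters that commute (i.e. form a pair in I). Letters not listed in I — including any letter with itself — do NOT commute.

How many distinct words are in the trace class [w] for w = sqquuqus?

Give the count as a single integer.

560

piece 0:s — minimal
piece 1:q — minimal
piece 2:q rests on {1:q}
piece 3:u — minimal
piece 4:u rests on {3:u}
piece 5:q rests on {2:q}
piece 6:u rests on {4:u}
piece 7:s rests on {0:s}
minimal pieces: {0:s, 1:q, 3:u}
ways to finish when only these pieces remain (= sum over removing one remaining piece with nothing left below it):
  1 left: {5}→1  {6}→1  {7}→1
  2 left: {0,7}→1  {2,5}→1  {4,6}→1  {5,6}→2  {5,7}→2  {6,7}→2
  3 left: {0,5,7}→3  {0,6,7}→3  {1,2,5}→1  {2,5,6}→3  {2,5,7}→3  {3,4,6}→1  {4,5,6}→3  {4,6,7}→3  {5,6,7}→6
  4 left: {0,2,5,7}→6  {0,4,6,7}→6  {0,5,6,7}→12  {1,2,5,6}→4  {1,2,5,7}→4  {2,4,5,6}→6  {2,5,6,7}→12  {3,4,5,6}→4  {3,4,6,7}→4  {4,5,6,7}→12
  5 left: {0,1,2,5,7}→10  {0,2,5,6,7}→30  {0,3,4,6,7}→10  {0,4,5,6,7}→30  {1,2,4,5,6}→10  {1,2,5,6,7}→20  {2,3,4,5,6}→10  {2,4,5,6,7}→30  {3,4,5,6,7}→20
  6 left: {0,1,2,5,6,7}→60  {0,2,4,5,6,7}→90  {0,3,4,5,6,7}→60  {1,2,3,4,5,6}→20  {1,2,4,5,6,7}→60  {2,3,4,5,6,7}→60
  placing 0:s first → 140 extensions
  placing 1:q first → 210 extensions
  placing 3:u first → 210 extensions
total linear extensions = 560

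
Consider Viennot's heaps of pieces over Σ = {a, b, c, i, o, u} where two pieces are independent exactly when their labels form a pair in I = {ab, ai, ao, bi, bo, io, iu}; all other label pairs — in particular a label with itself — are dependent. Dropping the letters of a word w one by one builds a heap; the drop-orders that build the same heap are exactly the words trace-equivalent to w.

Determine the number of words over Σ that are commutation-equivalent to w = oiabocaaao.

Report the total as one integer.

piece 0:o — minimal
piece 1:i — minimal
piece 2:a — minimal
piece 3:b — minimal
piece 4:o rests on {0:o}
piece 5:c rests on {1:i, 2:a, 3:b, 4:o}
piece 6:a rests on {5:c}
piece 7:a rests on {6:a}
piece 8:a rests on {7:a}
piece 9:o rests on {5:c}
minimal pieces: {0:o, 1:i, 2:a, 3:b}
ways to finish when only these pieces remain (= sum over removing one remaining piece with nothing left below it):
  1 left: {8}→1  {9}→1
  2 left: {7,8}→1  {8,9}→2
  3 left: {6,7,8}→1  {7,8,9}→3
  4 left: {6,7,8,9}→4
  5 left: {5,6,7,8,9}→4
  6 left: {1,5,6,7,8,9}→4  {2,5,6,7,8,9}→4  {3,5,6,7,8,9}→4  {4,5,6,7,8,9}→4
  7 left: {0,4,5,6,7,8,9}→4  {1,2,5,6,7,8,9}→8  {1,3,5,6,7,8,9}→8  {1,4,5,6,7,8,9}→8  {2,3,5,6,7,8,9}→8  {2,4,5,6,7,8,9}→8  {3,4,5,6,7,8,9}→8
  8 left: {0,1,4,5,6,7,8,9}→12  {0,2,4,5,6,7,8,9}→12  {0,3,4,5,6,7,8,9}→12  {1,2,3,5,6,7,8,9}→24  {1,2,4,5,6,7,8,9}→24  {1,3,4,5,6,7,8,9}→24  {2,3,4,5,6,7,8,9}→24
  placing 0:o first → 96 extensions
  placing 1:i first → 48 extensions
  placing 2:a first → 48 extensions
  placing 3:b first → 48 extensions
total linear extensions = 240

240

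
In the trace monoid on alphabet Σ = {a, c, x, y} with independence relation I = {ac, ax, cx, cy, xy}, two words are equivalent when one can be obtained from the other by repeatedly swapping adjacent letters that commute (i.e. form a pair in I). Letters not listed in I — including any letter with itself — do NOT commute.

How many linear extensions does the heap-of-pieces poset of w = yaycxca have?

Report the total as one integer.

drop 0:y onto floor
drop 1:a onto {0:y}
drop 2:y onto {1:a}
drop 3:c onto floor
drop 4:x onto floor
drop 5:c onto {3:c}
drop 6:a onto {2:y}
ground layer = {0:y, 3:c, 4:x}
drop-orders for the pieces not yet dropped (sum over which currently-grounded one goes next):
  1 to go: {4} 1  {5} 1  {6} 1
  2 to go: {2,6} 1  {3,5} 1  {4,5} 2  {4,6} 2  {5,6} 2
  3 to go: {1,2,6} 1  {2,4,6} 3  {2,5,6} 3  {3,4,5} 3  {3,5,6} 3  {4,5,6} 6
  4 to go: {0,1,2,6} 1  {1,2,4,6} 4  {1,2,5,6} 4  {2,3,5,6} 6  {2,4,5,6} 12  {3,4,5,6} 12
  5 to go: {0,1,2,4,6} 5  {0,1,2,5,6} 5  {1,2,3,5,6} 10  {1,2,4,5,6} 20  {2,3,4,5,6} 30
  if 0:y drops first: 60 orders
  if 3:c drops first: 30 orders
  if 4:x drops first: 15 orders
heap linearizations: 105

105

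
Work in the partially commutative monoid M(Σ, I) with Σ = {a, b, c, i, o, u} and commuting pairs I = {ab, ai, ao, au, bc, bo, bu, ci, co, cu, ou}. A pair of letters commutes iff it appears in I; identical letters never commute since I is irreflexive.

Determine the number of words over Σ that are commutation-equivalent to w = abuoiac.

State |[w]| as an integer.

210

piece 0:a — minimal
piece 1:b — minimal
piece 2:u — minimal
piece 3:o — minimal
piece 4:i rests on {1:b, 2:u, 3:o}
piece 5:a rests on {0:a}
piece 6:c rests on {5:a}
minimal pieces: {0:a, 1:b, 2:u, 3:o}
ways to finish when only these pieces remain (= sum over removing one remaining piece with nothing left below it):
  1 left: {4}→1  {6}→1
  2 left: {1,4}→1  {2,4}→1  {3,4}→1  {4,6}→2  {5,6}→1
  3 left: {0,5,6}→1  {1,2,4}→2  {1,3,4}→2  {1,4,6}→3  {2,3,4}→2  {2,4,6}→3  {3,4,6}→3  {4,5,6}→3
  4 left: {0,4,5,6}→4  {1,2,3,4}→6  {1,2,4,6}→8  {1,3,4,6}→8  {1,4,5,6}→6  {2,3,4,6}→8  {2,4,5,6}→6  {3,4,5,6}→6
  5 left: {0,1,4,5,6}→10  {0,2,4,5,6}→10  {0,3,4,5,6}→10  {1,2,3,4,6}→30  {1,2,4,5,6}→20  {1,3,4,5,6}→20  {2,3,4,5,6}→20
  placing 0:a first → 90 extensions
  placing 1:b first → 40 extensions
  placing 2:u first → 40 extensions
  placing 3:o first → 40 extensions
total linear extensions = 210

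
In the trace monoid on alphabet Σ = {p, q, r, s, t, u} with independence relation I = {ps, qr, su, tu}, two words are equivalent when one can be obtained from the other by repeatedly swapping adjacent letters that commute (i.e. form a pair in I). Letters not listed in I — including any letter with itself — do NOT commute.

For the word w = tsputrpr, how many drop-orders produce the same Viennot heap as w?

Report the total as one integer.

piece 0:t — minimal
piece 1:s rests on {0:t}
piece 2:p rests on {0:t}
piece 3:u rests on {2:p}
piece 4:t rests on {1:s, 2:p}
piece 5:r rests on {3:u, 4:t}
piece 6:p rests on {5:r}
piece 7:r rests on {6:p}
minimal pieces: {0:t}
ways to finish when only these pieces remain (= sum over removing one remaining piece with nothing left below it):
  1 left: {7}→1
  2 left: {6,7}→1
  3 left: {5,6,7}→1
  4 left: {3,5,6,7}→1  {4,5,6,7}→1
  5 left: {1,4,5,6,7}→1  {3,4,5,6,7}→2
  6 left: {1,3,4,5,6,7}→3  {2,3,4,5,6,7}→2
  placing 0:t first → 5 extensions

5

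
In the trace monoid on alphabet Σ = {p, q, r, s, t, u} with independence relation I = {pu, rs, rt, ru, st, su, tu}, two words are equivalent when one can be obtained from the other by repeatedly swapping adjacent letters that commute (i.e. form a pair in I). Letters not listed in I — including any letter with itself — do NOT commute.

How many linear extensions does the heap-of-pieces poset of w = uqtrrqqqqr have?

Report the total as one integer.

#0=u has no predecessor
#1=q depends on [0:u]
#2=t depends on [1:q]
#3=r depends on [1:q]
#4=r depends on [3:r]
#5=q depends on [2:t, 4:r]
#6=q depends on [5:q]
#7=q depends on [6:q]
#8=q depends on [7:q]
#9=r depends on [8:q]
sources: [0:u]
N(rest) = Σ N(rest − s) over sources s of rest; N(one piece) = 1:
  size 1 → [9]=1
  size 2 → [8,9]=1
  size 3 → [7,8,9]=1
  size 4 → [6,7,8,9]=1
  size 5 → [5,6,7,8,9]=1
  size 6 → [2,5,6,7,8,9]=1  [4,5,6,7,8,9]=1
  size 7 → [2,4,5,6,7,8,9]=2  [3,4,5,6,7,8,9]=1
  size 8 → [2,3,4,5,6,7,8,9]=3
  first=0(u) contributes 3

3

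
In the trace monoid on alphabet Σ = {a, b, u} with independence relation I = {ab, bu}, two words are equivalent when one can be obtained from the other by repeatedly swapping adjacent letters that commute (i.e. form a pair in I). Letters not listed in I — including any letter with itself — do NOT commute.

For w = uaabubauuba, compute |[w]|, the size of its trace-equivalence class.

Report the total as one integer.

165

#0=u has no predecessor
#1=a depends on [0:u]
#2=a depends on [1:a]
#3=b has no predecessor
#4=u depends on [2:a]
#5=b depends on [3:b]
#6=a depends on [4:u]
#7=u depends on [6:a]
#8=u depends on [7:u]
#9=b depends on [5:b]
#10=a depends on [8:u]
sources: [0:u, 3:b]
N(rest) = Σ N(rest − s) over sources s of rest; N(one piece) = 1:
  size 1 → [9]=1  [10]=1
  size 2 → [5,9]=1  [8,10]=1  [9,10]=2
  size 3 → [3,5,9]=1  [5,9,10]=3  [7,8,10]=1  [8,9,10]=3
  size 4 → [3,5,9,10]=4  [5,8,9,10]=6  [6,7,8,10]=1  [7,8,9,10]=4
  size 5 → [3,5,8,9,10]=10  [4,6,7,8,10]=1  [5,7,8,9,10]=10  [6,7,8,9,10]=5
  size 6 → [2,4,6,7,8,10]=1  [3,5,7,8,9,10]=20  [4,6,7,8,9,10]=6  [5,6,7,8,9,10]=15
  size 7 → [1,2,4,6,7,8,10]=1  [2,4,6,7,8,9,10]=7  [3,5,6,7,8,9,10]=35  [4,5,6,7,8,9,10]=21
  size 8 → [0,1,2,4,6,7,8,10]=1  [1,2,4,6,7,8,9,10]=8  [2,4,5,6,7,8,9,10]=28  [3,4,5,6,7,8,9,10]=56
  size 9 → [0,1,2,4,6,7,8,9,10]=9  [1,2,4,5,6,7,8,9,10]=36  [2,3,4,5,6,7,8,9,10]=84
  first=0(u) contributes 120
  first=3(b) contributes 45
|[w]| = 165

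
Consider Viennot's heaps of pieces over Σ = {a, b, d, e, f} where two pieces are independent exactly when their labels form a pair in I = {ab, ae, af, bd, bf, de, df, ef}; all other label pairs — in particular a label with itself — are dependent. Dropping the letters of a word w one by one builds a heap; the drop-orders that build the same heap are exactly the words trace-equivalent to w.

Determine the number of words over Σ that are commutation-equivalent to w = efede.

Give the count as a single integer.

20

#0=e has no predecessor
#1=f has no predecessor
#2=e depends on [0:e]
#3=d has no predecessor
#4=e depends on [2:e]
sources: [0:e, 1:f, 3:d]
N(rest) = Σ N(rest − s) over sources s of rest; N(one piece) = 1:
  size 1 → [1]=1  [3]=1  [4]=1
  size 2 → [1,3]=2  [1,4]=2  [2,4]=1  [3,4]=2
  size 3 → [0,2,4]=1  [1,2,4]=3  [1,3,4]=6  [2,3,4]=3
  first=0(e) contributes 12
  first=1(f) contributes 4
  first=3(d) contributes 4
|[w]| = 20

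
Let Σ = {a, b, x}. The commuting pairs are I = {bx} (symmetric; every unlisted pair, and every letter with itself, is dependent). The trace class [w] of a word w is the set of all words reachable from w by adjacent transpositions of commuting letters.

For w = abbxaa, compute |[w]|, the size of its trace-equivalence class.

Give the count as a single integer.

drop 0:a onto floor
drop 1:b onto {0:a}
drop 2:b onto {1:b}
drop 3:x onto {0:a}
drop 4:a onto {2:b, 3:x}
drop 5:a onto {4:a}
ground layer = {0:a}
drop-orders for the pieces not yet dropped (sum over which currently-grounded one goes next):
  1 to go: {5} 1
  2 to go: {4,5} 1
  3 to go: {2,4,5} 1  {3,4,5} 1
  4 to go: {1,2,4,5} 1  {2,3,4,5} 2
  if 0:a drops first: 3 orders

3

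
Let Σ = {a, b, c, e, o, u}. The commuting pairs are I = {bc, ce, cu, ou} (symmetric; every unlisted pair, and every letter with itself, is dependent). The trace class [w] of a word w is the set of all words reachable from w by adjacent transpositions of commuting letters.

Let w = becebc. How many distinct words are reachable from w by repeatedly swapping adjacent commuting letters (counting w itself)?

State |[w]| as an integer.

drop 0:b onto floor
drop 1:e onto {0:b}
drop 2:c onto floor
drop 3:e onto {1:e}
drop 4:b onto {3:e}
drop 5:c onto {2:c}
ground layer = {0:b, 2:c}
drop-orders for the pieces not yet dropped (sum over which currently-grounded one goes next):
  1 to go: {4} 1  {5} 1
  2 to go: {2,5} 1  {3,4} 1  {4,5} 2
  3 to go: {1,3,4} 1  {2,4,5} 3  {3,4,5} 3
  4 to go: {0,1,3,4} 1  {1,3,4,5} 4  {2,3,4,5} 6
  if 0:b drops first: 10 orders
  if 2:c drops first: 5 orders
heap linearizations: 15

15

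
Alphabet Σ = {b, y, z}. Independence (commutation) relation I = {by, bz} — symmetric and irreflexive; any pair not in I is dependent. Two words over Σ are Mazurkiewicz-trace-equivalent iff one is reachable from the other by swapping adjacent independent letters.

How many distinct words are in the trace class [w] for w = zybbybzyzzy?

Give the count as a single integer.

165

piece 0:z — minimal
piece 1:y rests on {0:z}
piece 2:b — minimal
piece 3:b rests on {2:b}
piece 4:y rests on {1:y}
piece 5:b rests on {3:b}
piece 6:z rests on {4:y}
piece 7:y rests on {6:z}
piece 8:z rests on {7:y}
piece 9:z rests on {8:z}
piece 10:y rests on {9:z}
minimal pieces: {0:z, 2:b}
ways to finish when only these pieces remain (= sum over removing one remaining piece with nothing left below it):
  1 left: {5}→1  {10}→1
  2 left: {3,5}→1  {5,10}→2  {9,10}→1
  3 left: {2,3,5}→1  {3,5,10}→3  {5,9,10}→3  {8,9,10}→1
  4 left: {2,3,5,10}→4  {3,5,9,10}→6  {5,8,9,10}→4  {7,8,9,10}→1
  5 left: {2,3,5,9,10}→10  {3,5,8,9,10}→10  {5,7,8,9,10}→5  {6,7,8,9,10}→1
  6 left: {2,3,5,8,9,10}→20  {3,5,7,8,9,10}→15  {4,6,7,8,9,10}→1  {5,6,7,8,9,10}→6
  7 left: {1,4,6,7,8,9,10}→1  {2,3,5,7,8,9,10}→35  {3,5,6,7,8,9,10}→21  {4,5,6,7,8,9,10}→7
  8 left: {0,1,4,6,7,8,9,10}→1  {1,4,5,6,7,8,9,10}→8  {2,3,5,6,7,8,9,10}→56  {3,4,5,6,7,8,9,10}→28
  9 left: {0,1,4,5,6,7,8,9,10}→9  {1,3,4,5,6,7,8,9,10}→36  {2,3,4,5,6,7,8,9,10}→84
  placing 0:z first → 120 extensions
  placing 2:b first → 45 extensions
total linear extensions = 165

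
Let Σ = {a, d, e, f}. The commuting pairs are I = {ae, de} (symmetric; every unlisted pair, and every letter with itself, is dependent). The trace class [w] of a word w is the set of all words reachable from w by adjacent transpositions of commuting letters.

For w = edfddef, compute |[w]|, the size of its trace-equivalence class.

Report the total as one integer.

piece 0:e — minimal
piece 1:d — minimal
piece 2:f rests on {0:e, 1:d}
piece 3:d rests on {2:f}
piece 4:d rests on {3:d}
piece 5:e rests on {2:f}
piece 6:f rests on {4:d, 5:e}
minimal pieces: {0:e, 1:d}
ways to finish when only these pieces remain (= sum over removing one remaining piece with nothing left below it):
  1 left: {6}→1
  2 left: {4,6}→1  {5,6}→1
  3 left: {3,4,6}→1  {4,5,6}→2
  4 left: {3,4,5,6}→3
  5 left: {2,3,4,5,6}→3
  placing 0:e first → 3 extensions
  placing 1:d first → 3 extensions
total linear extensions = 6

6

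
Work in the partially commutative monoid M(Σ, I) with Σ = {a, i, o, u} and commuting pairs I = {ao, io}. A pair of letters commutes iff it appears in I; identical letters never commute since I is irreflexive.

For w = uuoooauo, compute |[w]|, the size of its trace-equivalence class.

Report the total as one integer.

0(u) covers ∅
1(u) covers 0:u
2(o) covers 1:u
3(o) covers 2:o
4(o) covers 3:o
5(a) covers 1:u
6(u) covers 4:o, 5:a
7(o) covers 6:u
floor of heap: 0:u
completions by unplaced set U, small U first (add the entries for U minus each lowest piece of U):
  |U|=1: {7}:1
  |U|=2: {6,7}:1
  |U|=3: {4,6,7}:1  {5,6,7}:1
  |U|=4: {3,4,6,7}:1  {4,5,6,7}:2
  |U|=5: {2,3,4,6,7}:1  {3,4,5,6,7}:3
  |U|=6: {2,3,4,5,6,7}:4
  start at 0(u): 4

4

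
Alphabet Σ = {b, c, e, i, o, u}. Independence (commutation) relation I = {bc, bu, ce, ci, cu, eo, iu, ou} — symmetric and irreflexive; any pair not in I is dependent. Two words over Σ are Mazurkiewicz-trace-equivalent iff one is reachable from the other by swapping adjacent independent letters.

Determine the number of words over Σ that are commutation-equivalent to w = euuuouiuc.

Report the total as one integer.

160

#0=e has no predecessor
#1=u depends on [0:e]
#2=u depends on [1:u]
#3=u depends on [2:u]
#4=o has no predecessor
#5=u depends on [3:u]
#6=i depends on [0:e, 4:o]
#7=u depends on [5:u]
#8=c depends on [4:o]
sources: [0:e, 4:o]
N(rest) = Σ N(rest − s) over sources s of rest; N(one piece) = 1:
  size 1 → [6]=1  [7]=1  [8]=1
  size 2 → [5,7]=1  [6,7]=2  [6,8]=2  [7,8]=2
  size 3 → [3,5,7]=1  [4,6,8]=2  [5,6,7]=3  [5,7,8]=3  [6,7,8]=6
  size 4 → [2,3,5,7]=1  [3,5,6,7]=4  [3,5,7,8]=4  [4,6,7,8]=8  [5,6,7,8]=12
  size 5 → [1,2,3,5,7]=1  [2,3,5,6,7]=5  [2,3,5,7,8]=5  [3,5,6,7,8]=20  [4,5,6,7,8]=20
  size 6 → [1,2,3,5,6,7]=6  [1,2,3,5,7,8]=6  [2,3,5,6,7,8]=30  [3,4,5,6,7,8]=40
  size 7 → [0,1,2,3,5,6,7]=6  [1,2,3,5,6,7,8]=42  [2,3,4,5,6,7,8]=70
  first=0(e) contributes 112
  first=4(o) contributes 48
|[w]| = 160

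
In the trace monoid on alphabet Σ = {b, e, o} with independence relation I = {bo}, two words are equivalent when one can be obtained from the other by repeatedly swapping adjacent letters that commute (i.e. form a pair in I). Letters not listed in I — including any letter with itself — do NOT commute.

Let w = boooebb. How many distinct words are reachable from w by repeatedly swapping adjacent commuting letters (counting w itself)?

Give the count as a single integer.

4

0(b) covers ∅
1(o) covers ∅
2(o) covers 1:o
3(o) covers 2:o
4(e) covers 0:b, 3:o
5(b) covers 4:e
6(b) covers 5:b
floor of heap: 0:b, 1:o
completions by unplaced set U, small U first (add the entries for U minus each lowest piece of U):
  |U|=1: {6}:1
  |U|=2: {5,6}:1
  |U|=3: {4,5,6}:1
  |U|=4: {0,4,5,6}:1  {3,4,5,6}:1
  |U|=5: {0,3,4,5,6}:2  {2,3,4,5,6}:1
  start at 0(b): 1
  start at 1(o): 3
sum over floor = 4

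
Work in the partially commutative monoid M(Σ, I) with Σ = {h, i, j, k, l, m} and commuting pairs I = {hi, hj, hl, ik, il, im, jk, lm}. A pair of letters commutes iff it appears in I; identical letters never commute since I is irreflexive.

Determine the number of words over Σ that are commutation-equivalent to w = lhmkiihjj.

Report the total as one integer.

piece 0:l — minimal
piece 1:h — minimal
piece 2:m rests on {1:h}
piece 3:k rests on {0:l, 2:m}
piece 4:i — minimal
piece 5:i rests on {4:i}
piece 6:h rests on {3:k}
piece 7:j rests on {0:l, 2:m, 5:i}
piece 8:j rests on {7:j}
minimal pieces: {0:l, 1:h, 4:i}
ways to finish when only these pieces remain (= sum over removing one remaining piece with nothing left below it):
  1 left: {6}→1  {8}→1
  2 left: {3,6}→1  {6,8}→2  {7,8}→1
  3 left: {3,6,8}→3  {5,7,8}→1  {6,7,8}→3
  4 left: {3,6,7,8}→6  {4,5,7,8}→1  {5,6,7,8}→4
  5 left: {0,3,6,7,8}→6  {2,3,6,7,8}→6  {3,5,6,7,8}→10  {4,5,6,7,8}→5
  6 left: {0,2,3,6,7,8}→12  {0,3,5,6,7,8}→16  {1,2,3,6,7,8}→6  {2,3,5,6,7,8}→16  {3,4,5,6,7,8}→15
  7 left: {0,1,2,3,6,7,8}→18  {0,2,3,5,6,7,8}→44  {0,3,4,5,6,7,8}→31  {1,2,3,5,6,7,8}→22  {2,3,4,5,6,7,8}→31
  placing 0:l first → 53 extensions
  placing 1:h first → 106 extensions
  placing 4:i first → 84 extensions
total linear extensions = 243

243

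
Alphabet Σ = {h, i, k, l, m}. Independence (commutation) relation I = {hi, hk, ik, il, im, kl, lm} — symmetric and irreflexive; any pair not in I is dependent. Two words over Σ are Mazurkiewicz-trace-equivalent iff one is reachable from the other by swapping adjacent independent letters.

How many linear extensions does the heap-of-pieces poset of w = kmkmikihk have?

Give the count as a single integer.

#0=k has no predecessor
#1=m depends on [0:k]
#2=k depends on [1:m]
#3=m depends on [2:k]
#4=i has no predecessor
#5=k depends on [3:m]
#6=i depends on [4:i]
#7=h depends on [3:m]
#8=k depends on [5:k]
sources: [0:k, 4:i]
N(rest) = Σ N(rest − s) over sources s of rest; N(one piece) = 1:
  size 1 → [6]=1  [7]=1  [8]=1
  size 2 → [4,6]=1  [5,8]=1  [6,7]=2  [6,8]=2  [7,8]=2
  size 3 → [4,6,7]=3  [4,6,8]=3  [5,6,8]=3  [5,7,8]=3  [6,7,8]=6
  size 4 → [3,5,7,8]=3  [4,5,6,8]=6  [4,6,7,8]=12  [5,6,7,8]=12
  size 5 → [2,3,5,7,8]=3  [3,5,6,7,8]=15  [4,5,6,7,8]=30
  size 6 → [1,2,3,5,7,8]=3  [2,3,5,6,7,8]=18  [3,4,5,6,7,8]=45
  size 7 → [0,1,2,3,5,7,8]=3  [1,2,3,5,6,7,8]=21  [2,3,4,5,6,7,8]=63
  first=0(k) contributes 84
  first=4(i) contributes 24
|[w]| = 108

108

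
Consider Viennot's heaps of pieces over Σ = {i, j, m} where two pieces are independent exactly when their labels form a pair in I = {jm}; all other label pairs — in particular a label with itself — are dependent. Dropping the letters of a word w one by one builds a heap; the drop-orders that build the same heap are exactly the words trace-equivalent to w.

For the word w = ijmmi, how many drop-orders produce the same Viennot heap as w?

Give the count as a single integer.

3

piece 0:i — minimal
piece 1:j rests on {0:i}
piece 2:m rests on {0:i}
piece 3:m rests on {2:m}
piece 4:i rests on {1:j, 3:m}
minimal pieces: {0:i}
ways to finish when only these pieces remain (= sum over removing one remaining piece with nothing left below it):
  1 left: {4}→1
  2 left: {1,4}→1  {3,4}→1
  3 left: {1,3,4}→2  {2,3,4}→1
  placing 0:i first → 3 extensions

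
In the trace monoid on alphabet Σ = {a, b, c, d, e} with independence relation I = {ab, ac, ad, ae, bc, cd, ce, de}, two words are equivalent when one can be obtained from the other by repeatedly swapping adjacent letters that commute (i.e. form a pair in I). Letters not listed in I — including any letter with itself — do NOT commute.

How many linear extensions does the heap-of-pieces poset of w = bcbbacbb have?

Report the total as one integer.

0(b) covers ∅
1(c) covers ∅
2(b) covers 0:b
3(b) covers 2:b
4(a) covers ∅
5(c) covers 1:c
6(b) covers 3:b
7(b) covers 6:b
floor of heap: 0:b, 1:c, 4:a
completions by unplaced set U, small U first (add the entries for U minus each lowest piece of U):
  |U|=1: {4}:1  {5}:1  {7}:1
  |U|=2: {1,5}:1  {4,5}:2  {4,7}:2  {5,7}:2  {6,7}:1
  |U|=3: {1,4,5}:3  {1,5,7}:3  {3,6,7}:1  {4,5,7}:6  {4,6,7}:3  {5,6,7}:3
  |U|=4: {1,4,5,7}:12  {1,5,6,7}:6  {2,3,6,7}:1  {3,4,6,7}:4  {3,5,6,7}:4  {4,5,6,7}:12
  |U|=5: {0,2,3,6,7}:1  {1,3,5,6,7}:10  {1,4,5,6,7}:30  {2,3,4,6,7}:5  {2,3,5,6,7}:5  {3,4,5,6,7}:20
  |U|=6: {0,2,3,4,6,7}:6  {0,2,3,5,6,7}:6  {1,2,3,5,6,7}:15  {1,3,4,5,6,7}:60  {2,3,4,5,6,7}:30
  start at 0(b): 105
  start at 1(c): 42
  start at 4(a): 21
sum over floor = 168

168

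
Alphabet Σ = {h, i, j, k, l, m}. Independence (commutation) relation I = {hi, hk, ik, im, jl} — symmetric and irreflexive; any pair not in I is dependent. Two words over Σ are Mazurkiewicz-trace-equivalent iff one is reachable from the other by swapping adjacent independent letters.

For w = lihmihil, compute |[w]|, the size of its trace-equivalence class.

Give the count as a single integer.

20

drop 0:l onto floor
drop 1:i onto {0:l}
drop 2:h onto {0:l}
drop 3:m onto {2:h}
drop 4:i onto {1:i}
drop 5:h onto {3:m}
drop 6:i onto {4:i}
drop 7:l onto {5:h, 6:i}
ground layer = {0:l}
drop-orders for the pieces not yet dropped (sum over which currently-grounded one goes next):
  1 to go: {7} 1
  2 to go: {5,7} 1  {6,7} 1
  3 to go: {3,5,7} 1  {4,6,7} 1  {5,6,7} 2
  4 to go: {1,4,6,7} 1  {2,3,5,7} 1  {3,5,6,7} 3  {4,5,6,7} 3
  5 to go: {1,4,5,6,7} 4  {2,3,5,6,7} 4  {3,4,5,6,7} 6
  6 to go: {1,3,4,5,6,7} 10  {2,3,4,5,6,7} 10
  if 0:l drops first: 20 orders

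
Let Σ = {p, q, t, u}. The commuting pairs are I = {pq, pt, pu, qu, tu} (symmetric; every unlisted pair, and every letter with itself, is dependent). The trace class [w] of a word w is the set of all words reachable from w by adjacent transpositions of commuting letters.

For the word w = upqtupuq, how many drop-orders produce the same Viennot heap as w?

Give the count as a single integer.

560

#0=u has no predecessor
#1=p has no predecessor
#2=q has no predecessor
#3=t depends on [2:q]
#4=u depends on [0:u]
#5=p depends on [1:p]
#6=u depends on [4:u]
#7=q depends on [3:t]
sources: [0:u, 1:p, 2:q]
N(rest) = Σ N(rest − s) over sources s of rest; N(one piece) = 1:
  size 1 → [5]=1  [6]=1  [7]=1
  size 2 → [1,5]=1  [3,7]=1  [4,6]=1  [5,6]=2  [5,7]=2  [6,7]=2
  size 3 → [0,4,6]=1  [1,5,6]=3  [1,5,7]=3  [2,3,7]=1  [3,5,7]=3  [3,6,7]=3  [4,5,6]=3  [4,6,7]=3  [5,6,7]=6
  size 4 → [0,4,5,6]=4  [0,4,6,7]=4  [1,3,5,7]=6  [1,4,5,6]=6  [1,5,6,7]=12  [2,3,5,7]=4  [2,3,6,7]=4  [3,4,6,7]=6  [3,5,6,7]=12  [4,5,6,7]=12
  size 5 → [0,1,4,5,6]=10  [0,3,4,6,7]=10  [0,4,5,6,7]=20  [1,2,3,5,7]=10  [1,3,5,6,7]=30  [1,4,5,6,7]=30  [2,3,4,6,7]=10  [2,3,5,6,7]=20  [3,4,5,6,7]=30
  size 6 → [0,1,4,5,6,7]=60  [0,2,3,4,6,7]=20  [0,3,4,5,6,7]=60  [1,2,3,5,6,7]=60  [1,3,4,5,6,7]=90  [2,3,4,5,6,7]=60
  first=0(u) contributes 210
  first=1(p) contributes 140
  first=2(q) contributes 210
|[w]| = 560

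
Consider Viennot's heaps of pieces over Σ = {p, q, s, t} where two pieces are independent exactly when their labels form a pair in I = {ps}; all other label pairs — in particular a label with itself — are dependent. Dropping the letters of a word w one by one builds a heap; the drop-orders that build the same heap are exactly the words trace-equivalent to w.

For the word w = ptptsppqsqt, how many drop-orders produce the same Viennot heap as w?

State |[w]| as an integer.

3

drop 0:p onto floor
drop 1:t onto {0:p}
drop 2:p onto {1:t}
drop 3:t onto {2:p}
drop 4:s onto {3:t}
drop 5:p onto {3:t}
drop 6:p onto {5:p}
drop 7:q onto {4:s, 6:p}
drop 8:s onto {7:q}
drop 9:q onto {8:s}
drop 10:t onto {9:q}
ground layer = {0:p}
drop-orders for the pieces not yet dropped (sum over which currently-grounded one goes next):
  1 to go: {10} 1
  2 to go: {9,10} 1
  3 to go: {8,9,10} 1
  4 to go: {7,8,9,10} 1
  5 to go: {4,7,8,9,10} 1  {6,7,8,9,10} 1
  6 to go: {4,6,7,8,9,10} 2  {5,6,7,8,9,10} 1
  7 to go: {4,5,6,7,8,9,10} 3
  8 to go: {3,4,5,6,7,8,9,10} 3
  9 to go: {2,3,4,5,6,7,8,9,10} 3
  if 0:p drops first: 3 orders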